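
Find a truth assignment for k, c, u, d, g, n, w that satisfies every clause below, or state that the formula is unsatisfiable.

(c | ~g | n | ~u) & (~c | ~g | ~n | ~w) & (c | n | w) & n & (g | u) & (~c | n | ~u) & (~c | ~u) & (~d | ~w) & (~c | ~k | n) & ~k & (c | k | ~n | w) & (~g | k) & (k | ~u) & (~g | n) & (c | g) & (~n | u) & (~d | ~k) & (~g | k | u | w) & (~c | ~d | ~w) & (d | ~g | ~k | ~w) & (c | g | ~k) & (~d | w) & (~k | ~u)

Case k = True:
  Clause (~k) is falsified — contradiction.
Case k = False:
  (n) forces n = True.
  (~g | k) forces g = False.
  (g | u) forces u = True.
  Clause (k | ~u) is falsified — contradiction.
Both cases fail, so the formula is unsatisfiable.

UNSATISFIABLE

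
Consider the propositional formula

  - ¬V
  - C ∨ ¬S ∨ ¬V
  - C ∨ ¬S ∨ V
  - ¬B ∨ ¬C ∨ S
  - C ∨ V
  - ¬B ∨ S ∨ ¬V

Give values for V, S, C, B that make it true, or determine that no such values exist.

Unit clause (¬V) forces V = False.
In (C ∨ V) only C is left, so C = True.
Set S = False.
  then (¬B ∨ ¬C ∨ S) forces B = False.
Check each clause:
  (¬V): ¬V holds.
  (C ∨ ¬S ∨ ¬V): C holds.
  (C ∨ ¬S ∨ V): C holds.
  (¬B ∨ ¬C ∨ S): ¬B holds.
  (C ∨ V): C holds.
  (¬B ∨ S ∨ ¬V): ¬B holds.
All clauses satisfied.

V = False; S = False; C = True; B = False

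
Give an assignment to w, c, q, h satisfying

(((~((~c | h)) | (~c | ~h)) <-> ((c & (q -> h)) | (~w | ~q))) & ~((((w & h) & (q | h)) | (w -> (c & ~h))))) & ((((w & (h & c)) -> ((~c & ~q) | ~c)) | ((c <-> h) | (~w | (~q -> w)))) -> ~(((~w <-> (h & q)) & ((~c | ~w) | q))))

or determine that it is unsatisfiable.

Case w = True: the formula simplifies to (((~((~c | h)) | (~c | ~h)) <-> ((c & (q -> h)) | ~q)) & ~(((h & (q | h)) | (c & ~h)))) & ~((~((h & q)) & (~c | q))).
  h = True: the conjunct ~(((h & (q | h)) | (c & ~h))) becomes ~((True | False)) = False.
  h = False: simplifies to (((c & ~q) | ~q) & ~c) & ~((~c | q)).
    c = True: the conjunct ~c is False.
    c = False: the conjunct ~((~c | q)) becomes ~((True | q)) = False.
Case w = False: the conjunct ~((((w & h) & (q | h)) | (w -> (c & ~h)))) becomes ~((False | True)) = False.
Both cases fail — unsatisfiable.

The formula is unsatisfiable.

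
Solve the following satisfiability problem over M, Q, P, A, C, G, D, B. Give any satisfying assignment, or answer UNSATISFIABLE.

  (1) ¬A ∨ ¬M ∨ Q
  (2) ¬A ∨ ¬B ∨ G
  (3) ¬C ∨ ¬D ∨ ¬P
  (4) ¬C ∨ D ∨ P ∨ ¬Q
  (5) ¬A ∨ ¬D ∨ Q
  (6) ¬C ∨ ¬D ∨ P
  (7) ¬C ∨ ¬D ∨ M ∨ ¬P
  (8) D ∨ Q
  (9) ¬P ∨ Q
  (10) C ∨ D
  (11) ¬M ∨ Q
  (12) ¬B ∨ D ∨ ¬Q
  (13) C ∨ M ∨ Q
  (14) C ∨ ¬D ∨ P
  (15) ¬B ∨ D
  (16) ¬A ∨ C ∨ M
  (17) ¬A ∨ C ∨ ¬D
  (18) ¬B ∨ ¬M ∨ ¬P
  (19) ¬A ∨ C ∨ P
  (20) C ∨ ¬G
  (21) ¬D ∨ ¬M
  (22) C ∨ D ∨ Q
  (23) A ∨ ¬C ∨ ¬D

M=F; Q=T; P=T; A=F; C=F; G=F; D=T; B=F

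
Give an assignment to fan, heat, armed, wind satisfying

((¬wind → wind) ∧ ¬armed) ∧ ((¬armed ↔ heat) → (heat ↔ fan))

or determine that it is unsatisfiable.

fan=T, heat=F, armed=F, wind=T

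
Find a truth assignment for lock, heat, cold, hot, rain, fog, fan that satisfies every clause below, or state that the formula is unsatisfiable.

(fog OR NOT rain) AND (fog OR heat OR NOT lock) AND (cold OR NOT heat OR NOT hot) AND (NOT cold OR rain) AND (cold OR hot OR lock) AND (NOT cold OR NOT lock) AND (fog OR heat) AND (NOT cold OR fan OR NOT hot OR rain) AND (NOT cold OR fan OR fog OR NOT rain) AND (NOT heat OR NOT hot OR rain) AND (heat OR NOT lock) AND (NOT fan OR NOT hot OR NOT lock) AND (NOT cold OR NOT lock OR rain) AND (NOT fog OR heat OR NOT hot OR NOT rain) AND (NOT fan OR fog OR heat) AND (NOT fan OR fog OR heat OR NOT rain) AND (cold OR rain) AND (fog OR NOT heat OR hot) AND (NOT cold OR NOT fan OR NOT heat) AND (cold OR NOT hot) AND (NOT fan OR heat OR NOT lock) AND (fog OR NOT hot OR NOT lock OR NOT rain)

lock=T, heat=T, cold=F, hot=F, rain=T, fog=T, fan=T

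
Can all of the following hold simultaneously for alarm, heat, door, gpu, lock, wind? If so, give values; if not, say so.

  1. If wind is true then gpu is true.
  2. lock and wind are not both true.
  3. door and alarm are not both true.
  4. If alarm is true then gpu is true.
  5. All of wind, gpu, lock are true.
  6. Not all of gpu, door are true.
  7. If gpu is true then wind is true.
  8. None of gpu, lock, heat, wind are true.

The formula is unsatisfiable.

Case gpu = True:
  Constraint (8) is violated (gpu=T) — contradiction.
Case gpu = False:
  Constraint (5) is violated (gpu=F) — contradiction.
Both cases fail — unsatisfiable.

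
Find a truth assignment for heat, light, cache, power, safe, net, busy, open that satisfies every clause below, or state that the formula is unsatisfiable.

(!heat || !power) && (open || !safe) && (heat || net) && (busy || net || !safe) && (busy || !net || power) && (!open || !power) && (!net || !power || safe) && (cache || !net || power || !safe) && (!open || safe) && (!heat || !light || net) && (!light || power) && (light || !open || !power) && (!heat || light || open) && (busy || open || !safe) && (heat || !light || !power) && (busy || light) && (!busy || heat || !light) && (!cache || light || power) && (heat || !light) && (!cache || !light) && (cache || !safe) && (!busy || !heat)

Set heat = False.
  then (heat || net) forces net = True.
  then (heat || !light) forces light = False.
  then (busy || light) forces busy = True.
Try cache = True:
  (!cache || light || power) forces power = True.
  (!open || !power) forces open = False.
  (open || !safe) forces safe = False.
  clause (!net || !power || safe) is falsified — backtrack.
So cache = False.
  then (cache || !safe) forces safe = False.
  then (!net || !power || safe) forces power = False.
  then (!open || safe) forces open = False.
All clauses satisfied.

heat: False, light: False, cache: False, power: False, safe: False, net: True, busy: True, open: False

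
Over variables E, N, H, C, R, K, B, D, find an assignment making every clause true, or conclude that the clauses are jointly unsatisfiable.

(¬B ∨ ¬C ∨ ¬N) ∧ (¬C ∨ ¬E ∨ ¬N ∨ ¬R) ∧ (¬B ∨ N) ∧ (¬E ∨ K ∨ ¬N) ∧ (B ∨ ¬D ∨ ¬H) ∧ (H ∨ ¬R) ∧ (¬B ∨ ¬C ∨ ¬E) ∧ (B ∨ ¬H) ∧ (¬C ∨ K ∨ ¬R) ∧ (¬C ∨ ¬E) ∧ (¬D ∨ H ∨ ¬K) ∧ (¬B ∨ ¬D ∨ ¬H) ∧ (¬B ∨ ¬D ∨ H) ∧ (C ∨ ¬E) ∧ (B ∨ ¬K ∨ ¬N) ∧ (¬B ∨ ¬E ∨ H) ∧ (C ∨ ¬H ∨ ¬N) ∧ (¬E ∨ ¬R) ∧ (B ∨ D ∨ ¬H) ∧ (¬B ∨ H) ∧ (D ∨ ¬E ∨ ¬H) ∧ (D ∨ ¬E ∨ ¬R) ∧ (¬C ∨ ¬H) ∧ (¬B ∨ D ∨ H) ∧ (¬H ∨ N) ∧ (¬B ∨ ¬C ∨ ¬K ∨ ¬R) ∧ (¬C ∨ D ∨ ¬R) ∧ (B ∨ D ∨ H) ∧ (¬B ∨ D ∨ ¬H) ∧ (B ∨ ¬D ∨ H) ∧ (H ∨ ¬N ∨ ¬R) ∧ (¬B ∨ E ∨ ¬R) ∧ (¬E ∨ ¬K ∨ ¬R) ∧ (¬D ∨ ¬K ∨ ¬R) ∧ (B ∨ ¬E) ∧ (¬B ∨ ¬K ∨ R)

Case H = True:
  (B ∨ ¬H) forces B = True.
  (¬B ∨ N) forces N = True.
  (¬B ∨ ¬C ∨ ¬N) forces C = False.
  Clause (C ∨ ¬H ∨ ¬N) is falsified — contradiction.
Case H = False:
  (H ∨ ¬R) forces R = False.
  (¬B ∨ H) forces B = False.
  (B ∨ D ∨ H) forces D = True.
  Clause (B ∨ ¬D ∨ H) is falsified — contradiction.
Both cases fail, so the formula is unsatisfiable.

Unsatisfiable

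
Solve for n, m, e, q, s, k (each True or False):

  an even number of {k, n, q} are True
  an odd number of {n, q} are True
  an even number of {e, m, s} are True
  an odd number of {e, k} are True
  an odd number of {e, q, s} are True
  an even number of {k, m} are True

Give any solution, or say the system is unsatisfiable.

n = True; m = True; e = False; q = False; s = True; k = True

{k, n, q}: 2 true → even ✓
{n, q}: 1 true → odd ✓
{e, m, s}: 2 true → even ✓
{e, k}: 1 true → odd ✓
{e, q, s}: 1 true → odd ✓
{k, m}: 2 true → even ✓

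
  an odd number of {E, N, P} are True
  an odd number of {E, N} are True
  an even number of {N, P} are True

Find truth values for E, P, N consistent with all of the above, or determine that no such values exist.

E=T; P=F; N=F

{E, N, P}: 1 true → odd ✓
{E, N}: 1 true → odd ✓
{N, P}: 0 true → even ✓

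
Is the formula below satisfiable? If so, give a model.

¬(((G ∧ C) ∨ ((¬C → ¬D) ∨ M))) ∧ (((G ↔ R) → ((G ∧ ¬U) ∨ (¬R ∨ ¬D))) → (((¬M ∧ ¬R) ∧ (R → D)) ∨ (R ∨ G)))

C = False, R = False, G = True, M = False, D = True, U = False

  ¬(((G ∧ C) ∨ ((¬C → ¬D) ∨ M))) = True
    (G ∧ C) ∨ ((¬C → ¬D) ∨ M) = False
      G ∧ C = False
      (¬C → ¬D) ∨ M = False
        ¬C → ¬D = False
          ¬C = True
          ¬D = False
  ((G ↔ R) → ((G ∧ ¬U) ∨ (¬R ∨ ¬D))) → (((¬M ∧ ¬R) ∧ (R → D)) ∨ (R ∨ G)) = True
    (G ↔ R) → ((G ∧ ¬U) ∨ (¬R ∨ ¬D)) = True
      G ↔ R = False
      (G ∧ ¬U) ∨ (¬R ∨ ¬D) = True
        G ∧ ¬U = True
          ¬U = True
        ¬R ∨ ¬D = True
          ¬R = True
          ¬D = False
    ((¬M ∧ ¬R) ∧ (R → D)) ∨ (R ∨ G) = True
      (¬M ∧ ¬R) ∧ (R → D) = True
        ¬M ∧ ¬R = True
          ¬M = True
          ¬R = True
        R → D = True
      R ∨ G = True
Both conjuncts True, so the formula holds.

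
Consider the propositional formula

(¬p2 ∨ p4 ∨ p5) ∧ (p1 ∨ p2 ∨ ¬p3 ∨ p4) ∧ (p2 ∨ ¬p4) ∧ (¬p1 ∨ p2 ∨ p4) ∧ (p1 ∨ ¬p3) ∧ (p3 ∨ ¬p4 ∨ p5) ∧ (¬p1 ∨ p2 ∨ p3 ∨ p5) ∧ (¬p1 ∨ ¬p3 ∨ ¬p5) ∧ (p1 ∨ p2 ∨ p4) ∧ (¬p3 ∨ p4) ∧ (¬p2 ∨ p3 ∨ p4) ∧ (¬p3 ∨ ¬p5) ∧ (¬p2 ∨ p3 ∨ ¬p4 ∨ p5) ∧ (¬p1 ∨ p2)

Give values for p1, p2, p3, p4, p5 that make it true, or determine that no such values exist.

Set p1 = True.
  then (¬p1 ∨ p2) forces p2 = True.
Set p3 = False.
  then (¬p2 ∨ p3 ∨ p4) forces p4 = True.
  then (¬p2 ∨ p3 ∨ ¬p4 ∨ p5) forces p5 = True.
All clauses satisfied.

p1 = True, p2 = True, p3 = False, p4 = True, p5 = True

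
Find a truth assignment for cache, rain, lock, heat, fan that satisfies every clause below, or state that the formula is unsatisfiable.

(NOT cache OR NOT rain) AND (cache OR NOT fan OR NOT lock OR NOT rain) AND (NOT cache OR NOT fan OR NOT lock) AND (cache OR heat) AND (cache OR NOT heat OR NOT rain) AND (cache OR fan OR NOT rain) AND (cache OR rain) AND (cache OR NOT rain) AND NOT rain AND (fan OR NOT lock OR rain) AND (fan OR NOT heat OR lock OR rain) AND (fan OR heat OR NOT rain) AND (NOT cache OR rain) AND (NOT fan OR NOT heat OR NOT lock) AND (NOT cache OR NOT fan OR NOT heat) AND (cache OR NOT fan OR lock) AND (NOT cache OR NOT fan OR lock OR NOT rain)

Case rain = True:
  Clause (NOT rain) is falsified — contradiction.
Case rain = False:
  (cache OR rain) forces cache = True.
  Clause (NOT cache OR rain) is falsified — contradiction.
Both cases fail, so the formula is unsatisfiable.

UNSATISFIABLE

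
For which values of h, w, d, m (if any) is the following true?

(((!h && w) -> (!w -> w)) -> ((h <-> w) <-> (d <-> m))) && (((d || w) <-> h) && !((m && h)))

h: True, w: False, d: True, m: False

  ((!h && w) -> (!w -> w)) -> ((h <-> w) <-> (d <-> m)) = True
    (!h && w) -> (!w -> w) = True
      !h && w = False
        !h = False
      !w -> w = False
        !w = True
    (h <-> w) <-> (d <-> m) = True
      h <-> w = False
      d <-> m = False
  ((d || w) <-> h) && !((m && h)) = True
    (d || w) <-> h = True
      d || w = True
    !((m && h)) = True
      m && h = False
Both conjuncts True, so the formula holds.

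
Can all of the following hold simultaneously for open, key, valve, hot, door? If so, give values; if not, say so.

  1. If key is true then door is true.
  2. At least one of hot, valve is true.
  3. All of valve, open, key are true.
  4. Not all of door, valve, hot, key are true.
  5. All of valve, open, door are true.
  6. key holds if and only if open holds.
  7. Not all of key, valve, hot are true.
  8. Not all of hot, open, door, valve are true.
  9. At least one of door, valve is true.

open = True; key = True; valve = True; hot = False; door = True

  (1) key=T ⇒ door: T ✓
  (2) {hot, valve}: 1 true — at least one ✓
  (3) {valve, open, key}: all 3 true ✓
  (4) {door, valve, hot, key}: 3/4 true — not all ✓
  (5) {valve, open, door}: all 3 true ✓
  (6) key=T, open=T — same ✓
  (7) {key, valve, hot}: 2/3 true — not all ✓
  (8) {hot, open, door, valve}: 3/4 true — not all ✓
  (9) {door, valve}: 2 true — at least one ✓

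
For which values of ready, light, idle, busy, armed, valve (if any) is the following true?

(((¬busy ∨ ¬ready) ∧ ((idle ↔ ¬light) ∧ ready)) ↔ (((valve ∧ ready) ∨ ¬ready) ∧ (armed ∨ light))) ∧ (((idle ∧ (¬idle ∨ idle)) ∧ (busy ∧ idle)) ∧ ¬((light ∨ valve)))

ready=T, light=F, idle=T, busy=T, armed=T, valve=F

  ((¬busy ∨ ¬ready) ∧ ((idle ↔ ¬light) ∧ ready)) ↔ (((valve ∧ ready) ∨ ¬ready) ∧ (armed ∨ light)) = True
    (¬busy ∨ ¬ready) ∧ ((idle ↔ ¬light) ∧ ready) = False
      ¬busy ∨ ¬ready = False
        ¬busy = False
        ¬ready = False
      (idle ↔ ¬light) ∧ ready = True
        idle ↔ ¬light = True
          ¬light = True
    ((valve ∧ ready) ∨ ¬ready) ∧ (armed ∨ light) = False
      (valve ∧ ready) ∨ ¬ready = False
        valve ∧ ready = False
        ¬ready = False
      armed ∨ light = True
  ((idle ∧ (¬idle ∨ idle)) ∧ (busy ∧ idle)) ∧ ¬((light ∨ valve)) = True
    (idle ∧ (¬idle ∨ idle)) ∧ (busy ∧ idle) = True
      idle ∧ (¬idle ∨ idle) = True
        ¬idle ∨ idle = True
          ¬idle = False
      busy ∧ idle = True
    ¬((light ∨ valve)) = True
      light ∨ valve = False
Both conjuncts True, so the formula holds.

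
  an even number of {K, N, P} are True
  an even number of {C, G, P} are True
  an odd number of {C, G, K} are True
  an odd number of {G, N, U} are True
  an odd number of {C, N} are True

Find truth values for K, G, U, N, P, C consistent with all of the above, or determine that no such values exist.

K=F; G=T; U=T; N=T; P=T; C=F

{K, N, P}: 2 true → even ✓
{C, G, P}: 2 true → even ✓
{C, G, K}: 1 true → odd ✓
{G, N, U}: 3 true → odd ✓
{C, N}: 1 true → odd ✓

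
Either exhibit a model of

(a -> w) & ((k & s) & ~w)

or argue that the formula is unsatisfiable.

s=T, w=F, a=F, k=T

  a -> w = True
  (k & s) & ~w = True
    k & s = True
    ~w = True
Both conjuncts True, so the formula holds.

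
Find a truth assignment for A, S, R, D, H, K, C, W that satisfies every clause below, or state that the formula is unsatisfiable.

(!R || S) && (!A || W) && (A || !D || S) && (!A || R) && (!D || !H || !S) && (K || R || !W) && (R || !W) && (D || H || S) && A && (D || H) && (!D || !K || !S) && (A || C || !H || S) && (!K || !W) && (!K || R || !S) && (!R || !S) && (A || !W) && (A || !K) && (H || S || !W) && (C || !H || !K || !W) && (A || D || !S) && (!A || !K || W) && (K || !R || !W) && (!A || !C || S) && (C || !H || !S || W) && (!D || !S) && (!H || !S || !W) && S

No satisfying assignment exists.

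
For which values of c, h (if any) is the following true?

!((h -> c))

c = False, h = True

  !((h -> c)) = True
    h -> c = False
The formula evaluates to True.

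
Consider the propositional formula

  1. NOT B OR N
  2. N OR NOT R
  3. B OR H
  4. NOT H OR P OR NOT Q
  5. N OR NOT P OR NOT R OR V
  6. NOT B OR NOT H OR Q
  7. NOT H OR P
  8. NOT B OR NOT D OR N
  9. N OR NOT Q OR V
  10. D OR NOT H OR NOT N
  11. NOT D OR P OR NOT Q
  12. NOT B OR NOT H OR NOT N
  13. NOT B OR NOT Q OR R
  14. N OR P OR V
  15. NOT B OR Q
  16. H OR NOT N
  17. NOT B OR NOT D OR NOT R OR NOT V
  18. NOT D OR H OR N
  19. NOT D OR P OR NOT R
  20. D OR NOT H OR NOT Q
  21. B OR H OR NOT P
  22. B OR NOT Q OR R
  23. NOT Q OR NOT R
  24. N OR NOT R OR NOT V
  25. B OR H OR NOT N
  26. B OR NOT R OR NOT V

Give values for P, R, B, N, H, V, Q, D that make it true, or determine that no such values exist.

P = True, R = False, B = False, N = False, H = True, V = False, Q = False, D = True

Set P = True.
Set R = False.
Try B = True:
  (NOT B OR N) forces N = True.
  (NOT B OR NOT H OR NOT N) forces H = False.
  clause (H OR NOT N) is falsified — backtrack.
So B = False.
  then (B OR H) forces H = True.
  then (B OR NOT Q OR R) forces Q = False.
Set N = False.
Set V = False.
Set D = True.
All clauses satisfied.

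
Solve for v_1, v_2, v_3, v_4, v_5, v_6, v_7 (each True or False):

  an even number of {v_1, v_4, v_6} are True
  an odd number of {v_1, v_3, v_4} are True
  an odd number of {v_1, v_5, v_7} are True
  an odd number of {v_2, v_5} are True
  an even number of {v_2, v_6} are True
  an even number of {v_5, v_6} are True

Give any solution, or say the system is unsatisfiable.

Adding constraints 4, 5, 6 mod 2: every variable appears an even number of times on the left, so the left side is 0.
But the right sides sum to 1 (mod 2). 0 ≠ 1 — the system is inconsistent.

The formula is unsatisfiable.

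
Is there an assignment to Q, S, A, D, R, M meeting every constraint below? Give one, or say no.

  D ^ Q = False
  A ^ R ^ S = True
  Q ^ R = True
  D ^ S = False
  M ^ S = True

Q=F; S=F; A=F; D=F; R=T; M=T

D ^ Q = F ^ F = False ✓
A ^ R ^ S = F ^ T ^ F = True ✓
Q ^ R = F ^ T = True ✓
D ^ S = F ^ F = False ✓
M ^ S = T ^ F = True ✓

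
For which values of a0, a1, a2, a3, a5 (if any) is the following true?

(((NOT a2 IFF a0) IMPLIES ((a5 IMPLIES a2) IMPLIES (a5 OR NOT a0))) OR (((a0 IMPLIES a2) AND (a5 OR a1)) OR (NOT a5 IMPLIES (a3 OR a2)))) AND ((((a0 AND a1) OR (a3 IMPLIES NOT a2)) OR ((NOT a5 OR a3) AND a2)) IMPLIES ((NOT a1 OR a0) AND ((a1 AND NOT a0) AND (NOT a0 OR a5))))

UNSATISFIABLE

The conjunct (((a0 AND a1) OR (a3 IMPLIES NOT a2)) OR ((NOT a5 OR a3) AND a2)) IMPLIES ((NOT a1 OR a0) AND ((a1 AND NOT a0) AND (NOT a0 OR a5))) is unsatisfiable on its own:
  a0 = True: simplifies to NOT (((a1 OR (a3 IMPLIES NOT a2)) OR ((NOT a5 OR a3) AND a2))).
    a3 = True: simplifies to NOT (((a1 OR NOT a2) OR a2)).
      a2 = True: this becomes NOT ((a1 OR True)) = False.
      a2 = False: this becomes NOT ((True OR False)) = False.
    a3 = False: this becomes NOT ((True OR (NOT a5 AND a2))) = False.
  a0 = False: simplifies to ((a3 IMPLIES NOT a2) OR ((NOT a5 OR a3) AND a2)) IMPLIES (NOT a1 AND a1).
    a3 = True: simplifies to (NOT a2 OR a2) IMPLIES (NOT a1 AND a1).
      a2 = True: simplifies to NOT a1 AND a1.
        a1 = True: the conjunct NOT a1 is False.
        a1 = False: the conjunct a1 is False.
      a2 = False: simplifies to NOT a1 AND a1.
        a1 = True: the conjunct NOT a1 is False.
        a1 = False: the conjunct a1 is False.
    a3 = False: simplifies to NOT a1 AND a1.
      a1 = True: the conjunct NOT a1 is False.
      a1 = False: the conjunct a1 is False.
So the whole conjunction is unsatisfiable.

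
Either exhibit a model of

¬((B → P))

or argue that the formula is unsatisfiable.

B=T; P=F

  ¬((B → P)) = True
    B → P = False
The formula evaluates to True.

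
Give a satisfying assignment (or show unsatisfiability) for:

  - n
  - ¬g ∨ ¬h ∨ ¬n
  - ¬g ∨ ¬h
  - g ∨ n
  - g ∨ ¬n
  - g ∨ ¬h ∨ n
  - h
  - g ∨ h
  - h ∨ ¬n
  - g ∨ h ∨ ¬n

Case h = True:
  (n) forces n = True.
  (¬g ∨ ¬h ∨ ¬n) forces g = False.
  Clause (g ∨ ¬n) is falsified — contradiction.
Case h = False:
  Clause (h) is falsified — contradiction.
Both cases fail, so the formula is unsatisfiable.

The formula is unsatisfiable.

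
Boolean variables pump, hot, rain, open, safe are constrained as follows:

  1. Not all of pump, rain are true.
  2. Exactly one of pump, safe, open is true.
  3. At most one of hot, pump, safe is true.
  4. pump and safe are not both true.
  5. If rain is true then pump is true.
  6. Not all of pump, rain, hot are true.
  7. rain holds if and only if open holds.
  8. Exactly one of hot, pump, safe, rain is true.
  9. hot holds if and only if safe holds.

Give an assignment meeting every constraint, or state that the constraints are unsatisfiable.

pump: True, hot: False, rain: False, open: False, safe: False

  (1) {pump, rain}: 1/2 true — not all ✓
  (2) {pump, safe, open}: 1 true — exactly one ✓
  (3) {hot, pump, safe}: 1 true — at most one ✓
  (4) pump=T, safe=F — not both ✓
  (5) rain=F ⇒ pump: vacuous ✓
  (6) {pump, rain, hot}: 1/3 true — not all ✓
  (7) rain=F, open=F — same ✓
  (8) {hot, pump, safe, rain}: 1 true — exactly one ✓
  (9) hot=F, safe=F — same ✓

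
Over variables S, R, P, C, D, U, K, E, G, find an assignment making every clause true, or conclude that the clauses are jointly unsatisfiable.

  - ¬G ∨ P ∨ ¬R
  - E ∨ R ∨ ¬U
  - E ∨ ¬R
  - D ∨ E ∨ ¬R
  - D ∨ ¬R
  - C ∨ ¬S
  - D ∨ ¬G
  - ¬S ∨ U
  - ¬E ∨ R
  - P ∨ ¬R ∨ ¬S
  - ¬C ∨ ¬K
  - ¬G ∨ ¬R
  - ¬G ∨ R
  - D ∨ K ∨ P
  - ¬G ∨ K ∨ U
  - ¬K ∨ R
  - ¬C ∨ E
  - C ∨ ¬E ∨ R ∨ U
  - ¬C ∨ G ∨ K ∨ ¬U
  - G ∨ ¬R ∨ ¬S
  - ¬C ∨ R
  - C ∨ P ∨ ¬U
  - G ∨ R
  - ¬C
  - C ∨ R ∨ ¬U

S=F, R=T, P=T, C=F, D=T, U=T, K=F, E=T, G=F

Unit clause (¬C) forces C = False.
In (C ∨ ¬S) only ¬S is left, so S = False.
Try R = False:
  (¬E ∨ R) forces E = False.
  (E ∨ R ∨ ¬U) forces U = False.
  (¬G ∨ R) forces G = False.
  clause (G ∨ R) is falsified — backtrack.
So R = True.
  then (E ∨ ¬R) forces E = True.
  then (D ∨ ¬R) forces D = True.
  then (¬G ∨ ¬R) forces G = False.
Set P = True.
Set U = True.
Set K = False.
All clauses satisfied.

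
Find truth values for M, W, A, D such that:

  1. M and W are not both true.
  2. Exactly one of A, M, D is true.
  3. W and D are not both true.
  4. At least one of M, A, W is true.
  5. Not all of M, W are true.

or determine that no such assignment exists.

M=F; W=F; A=T; D=F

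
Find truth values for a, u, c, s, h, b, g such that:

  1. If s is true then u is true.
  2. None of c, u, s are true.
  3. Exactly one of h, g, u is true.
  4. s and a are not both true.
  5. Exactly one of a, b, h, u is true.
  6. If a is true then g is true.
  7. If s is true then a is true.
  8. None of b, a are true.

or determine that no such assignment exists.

a=F; u=F; c=F; s=F; h=T; b=F; g=F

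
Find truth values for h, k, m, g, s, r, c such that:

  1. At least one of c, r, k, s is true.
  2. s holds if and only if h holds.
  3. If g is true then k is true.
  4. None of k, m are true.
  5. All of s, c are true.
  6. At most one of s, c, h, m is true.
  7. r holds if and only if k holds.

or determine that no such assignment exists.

Unsatisfiable — no assignment works.

Case s = True:
  (2) with s=T forces h = True.
  Constraint (6) is violated (s=T, h=T) — contradiction.
Case s = False:
  Constraint (5) is violated (s=F) — contradiction.
Both cases fail — unsatisfiable.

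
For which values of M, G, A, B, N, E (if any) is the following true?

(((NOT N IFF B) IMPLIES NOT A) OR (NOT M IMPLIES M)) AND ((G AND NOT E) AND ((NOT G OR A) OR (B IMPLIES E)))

M = False, G = True, A = False, B = False, N = True, E = False

  ((NOT N IFF B) IMPLIES NOT A) OR (NOT M IMPLIES M) = True
    (NOT N IFF B) IMPLIES NOT A = True
      NOT N IFF B = True
        NOT N = False
      NOT A = True
    NOT M IMPLIES M = False
      NOT M = True
  (G AND NOT E) AND ((NOT G OR A) OR (B IMPLIES E)) = True
    G AND NOT E = True
      NOT E = True
    (NOT G OR A) OR (B IMPLIES E) = True
      NOT G OR A = False
        NOT G = False
      B IMPLIES E = True
Both conjuncts True, so the formula holds.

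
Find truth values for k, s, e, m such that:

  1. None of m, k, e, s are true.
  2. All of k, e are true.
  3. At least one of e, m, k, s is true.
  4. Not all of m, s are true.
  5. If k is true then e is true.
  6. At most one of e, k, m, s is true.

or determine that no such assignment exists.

Case k = True:
  Constraint (1) is violated (k=T) — contradiction.
Case k = False:
  Constraint (2) is violated (k=F) — contradiction.
Both cases fail — unsatisfiable.

UNSATISFIABLE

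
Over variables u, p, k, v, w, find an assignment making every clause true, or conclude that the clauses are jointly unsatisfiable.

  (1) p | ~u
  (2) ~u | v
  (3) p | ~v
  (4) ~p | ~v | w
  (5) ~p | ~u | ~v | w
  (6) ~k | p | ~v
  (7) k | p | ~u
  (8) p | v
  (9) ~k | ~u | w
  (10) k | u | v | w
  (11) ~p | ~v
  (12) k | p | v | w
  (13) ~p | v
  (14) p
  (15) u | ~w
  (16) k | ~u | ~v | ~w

No satisfying assignment exists.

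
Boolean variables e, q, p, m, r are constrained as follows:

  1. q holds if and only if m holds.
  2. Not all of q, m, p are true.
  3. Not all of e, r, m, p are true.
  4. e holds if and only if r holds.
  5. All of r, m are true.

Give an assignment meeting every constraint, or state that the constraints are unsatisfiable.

e=T, q=T, p=F, m=T, r=T

  (1) q=T, m=T — same ✓
  (2) {q, m, p}: 2/3 true — not all ✓
  (3) {e, r, m, p}: 3/4 true — not all ✓
  (4) e=T, r=T — same ✓
  (5) {r, m}: all 2 true ✓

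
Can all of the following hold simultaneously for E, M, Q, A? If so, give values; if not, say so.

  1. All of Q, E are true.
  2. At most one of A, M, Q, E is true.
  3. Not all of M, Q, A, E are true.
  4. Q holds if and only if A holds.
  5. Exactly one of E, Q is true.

Case E = True:
  (1) forces Q = True.
  Constraint (2) is violated (Q=T, E=T) — contradiction.
Case E = False:
  Constraint (1) is violated (E=F) — contradiction.
Both cases fail — unsatisfiable.

Unsatisfiable — no assignment works.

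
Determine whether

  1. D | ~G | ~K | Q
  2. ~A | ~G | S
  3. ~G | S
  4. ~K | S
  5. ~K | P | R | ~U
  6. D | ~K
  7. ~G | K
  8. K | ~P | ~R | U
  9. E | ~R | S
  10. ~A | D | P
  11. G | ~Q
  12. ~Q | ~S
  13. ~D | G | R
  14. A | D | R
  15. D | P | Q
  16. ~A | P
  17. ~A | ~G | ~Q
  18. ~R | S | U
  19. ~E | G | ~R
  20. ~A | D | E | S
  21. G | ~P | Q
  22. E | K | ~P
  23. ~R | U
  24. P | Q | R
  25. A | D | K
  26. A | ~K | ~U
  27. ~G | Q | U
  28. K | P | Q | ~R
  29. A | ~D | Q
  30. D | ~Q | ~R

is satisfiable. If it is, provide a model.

Set A = True.
  then (~A | P) forces P = True.
Set E = False.
  then (E | K | ~P) forces K = True.
  then (~K | S) forces S = True.
  then (D | ~K) forces D = True.
  then (~Q | ~S) forces Q = False.
  then (G | ~P | Q) forces G = True.
  then (~G | Q | U) forces U = True.
Set R = False.
All clauses satisfied.

A = True, E = False, R = False, U = True, P = True, G = True, S = True, Q = False, D = True, K = True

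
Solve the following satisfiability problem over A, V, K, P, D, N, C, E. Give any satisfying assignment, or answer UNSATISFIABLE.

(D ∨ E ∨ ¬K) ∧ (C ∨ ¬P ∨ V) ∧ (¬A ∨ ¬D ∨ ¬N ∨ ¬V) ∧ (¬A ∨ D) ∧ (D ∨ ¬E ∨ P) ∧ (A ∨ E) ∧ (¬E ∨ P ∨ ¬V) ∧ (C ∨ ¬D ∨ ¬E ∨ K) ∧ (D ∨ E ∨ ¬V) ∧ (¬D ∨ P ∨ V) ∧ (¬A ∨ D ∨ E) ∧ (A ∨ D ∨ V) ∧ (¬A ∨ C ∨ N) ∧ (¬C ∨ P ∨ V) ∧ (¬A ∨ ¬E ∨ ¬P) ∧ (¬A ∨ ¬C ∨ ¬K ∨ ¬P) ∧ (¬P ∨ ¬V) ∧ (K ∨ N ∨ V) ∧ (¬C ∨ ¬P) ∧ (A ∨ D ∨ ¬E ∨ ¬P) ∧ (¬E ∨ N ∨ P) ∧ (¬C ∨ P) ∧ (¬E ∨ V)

Case V = True:
  (¬P ∨ ¬V) forces P = False.
  (¬E ∨ P ∨ ¬V) forces E = False.
  (A ∨ E) forces A = True.
  (¬A ∨ D) forces D = True.
  (¬A ∨ ¬D ∨ ¬N ∨ ¬V) forces N = False.
  (¬A ∨ C ∨ N) forces C = True.
  Clause (¬C ∨ P) is falsified — contradiction.
Case V = False:
  (¬E ∨ V) forces E = False.
  (A ∨ E) forces A = True.
  (¬A ∨ D) forces D = True.
  (¬D ∨ P ∨ V) forces P = True.
  (C ∨ ¬P ∨ V) forces C = True.
  Clause (¬C ∨ ¬P) is falsified — contradiction.
Both cases fail, so the formula is unsatisfiable.

Unsatisfiable — no assignment works.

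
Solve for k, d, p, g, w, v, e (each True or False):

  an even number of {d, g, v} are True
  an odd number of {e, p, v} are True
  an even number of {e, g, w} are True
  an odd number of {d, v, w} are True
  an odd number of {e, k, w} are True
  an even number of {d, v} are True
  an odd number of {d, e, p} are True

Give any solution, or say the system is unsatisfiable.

k = True, d = True, p = True, g = False, w = True, v = True, e = True

{d, g, v}: 2 true → even ✓
{e, p, v}: 3 true → odd ✓
{e, g, w}: 2 true → even ✓
{d, v, w}: 3 true → odd ✓
{e, k, w}: 3 true → odd ✓
{d, v}: 2 true → even ✓
{d, e, p}: 3 true → odd ✓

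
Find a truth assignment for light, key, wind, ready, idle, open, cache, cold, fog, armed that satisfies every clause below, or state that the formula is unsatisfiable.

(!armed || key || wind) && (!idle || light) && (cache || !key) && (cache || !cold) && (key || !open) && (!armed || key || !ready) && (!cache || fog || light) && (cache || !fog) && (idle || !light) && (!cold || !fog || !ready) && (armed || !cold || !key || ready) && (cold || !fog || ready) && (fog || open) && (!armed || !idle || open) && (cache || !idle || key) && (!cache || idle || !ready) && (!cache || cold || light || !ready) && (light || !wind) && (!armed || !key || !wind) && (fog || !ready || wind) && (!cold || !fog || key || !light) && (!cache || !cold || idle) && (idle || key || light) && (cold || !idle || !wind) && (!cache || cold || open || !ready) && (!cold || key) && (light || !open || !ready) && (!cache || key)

Set light = True.
  then (idle || !light) forces idle = True.
Try key = False:
  (key || !open) forces open = False.
  (fog || open) forces fog = True.
  (cache || !fog) forces cache = True.
  clause (!cache || key) is falsified — backtrack.
So key = True.
  then (cache || !key) forces cache = True.
Set wind = False.
Set ready = False.
Set open = True.
Set cold = False.
  then (cold || !fog || ready) forces fog = False.
Set armed = True.
All clauses satisfied.

light = True, key = True, wind = False, ready = False, idle = True, open = True, cache = True, cold = False, fog = False, armed = True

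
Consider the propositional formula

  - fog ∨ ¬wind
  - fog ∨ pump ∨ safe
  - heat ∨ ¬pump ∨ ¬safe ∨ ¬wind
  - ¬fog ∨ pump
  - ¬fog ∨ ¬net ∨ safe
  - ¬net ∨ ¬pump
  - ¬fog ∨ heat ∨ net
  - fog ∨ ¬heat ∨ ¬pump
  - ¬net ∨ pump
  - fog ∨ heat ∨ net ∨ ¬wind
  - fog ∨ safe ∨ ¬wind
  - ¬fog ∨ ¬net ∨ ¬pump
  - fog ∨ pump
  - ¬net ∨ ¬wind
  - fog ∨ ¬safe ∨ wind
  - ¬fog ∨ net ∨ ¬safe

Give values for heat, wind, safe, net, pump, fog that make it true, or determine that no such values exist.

heat = False, wind = False, safe = False, net = False, pump = True, fog = False

Set heat = False.
Try wind = True:
  (fog ∨ ¬wind) forces fog = True.
  (¬fog ∨ pump) forces pump = True.
  (heat ∨ ¬pump ∨ ¬safe ∨ ¬wind) forces safe = False.
  (¬fog ∨ ¬net ∨ safe) forces net = False.
  clause (¬fog ∨ heat ∨ net) is falsified — backtrack.
So wind = False.
Set safe = False.
Set net = False.
  then (¬fog ∨ heat ∨ net) forces fog = False.
  then (fog ∨ pump) forces pump = True.
All clauses satisfied.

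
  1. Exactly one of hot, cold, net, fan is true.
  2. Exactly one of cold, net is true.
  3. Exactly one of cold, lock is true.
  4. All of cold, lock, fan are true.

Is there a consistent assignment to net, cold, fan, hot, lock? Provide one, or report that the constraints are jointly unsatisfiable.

UNSATISFIABLE

Case lock = True:
  (3) with lock=T forces cold = False.
  Constraint (4) is violated (cold=F) — contradiction.
Case lock = False:
  Constraint (4) is violated (lock=F) — contradiction.
Both cases fail — unsatisfiable.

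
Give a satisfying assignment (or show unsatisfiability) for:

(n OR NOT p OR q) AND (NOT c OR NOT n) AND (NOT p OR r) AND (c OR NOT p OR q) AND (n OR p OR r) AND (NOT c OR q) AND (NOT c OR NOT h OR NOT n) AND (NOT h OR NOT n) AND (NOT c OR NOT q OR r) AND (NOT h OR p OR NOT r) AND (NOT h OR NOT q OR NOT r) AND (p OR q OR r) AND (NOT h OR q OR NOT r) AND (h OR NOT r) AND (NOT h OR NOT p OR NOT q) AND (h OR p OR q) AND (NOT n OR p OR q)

n = True, c = False, r = False, h = False, p = False, q = True

Set n = True.
  then (NOT c OR NOT n) forces c = False.
  then (NOT h OR NOT n) forces h = False.
  then (h OR NOT r) forces r = False.
  then (NOT p OR r) forces p = False.
  then (p OR q OR r) forces q = True.
All clauses satisfied.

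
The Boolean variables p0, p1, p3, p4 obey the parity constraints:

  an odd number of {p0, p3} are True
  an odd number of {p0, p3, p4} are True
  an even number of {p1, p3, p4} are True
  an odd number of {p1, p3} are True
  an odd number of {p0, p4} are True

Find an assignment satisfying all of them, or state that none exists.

Adding constraints 1, 2, 3, 4 mod 2: every variable appears an even number of times on the left, so the left side is 0.
But the right sides sum to 1 (mod 2). 0 ≠ 1 — the system is inconsistent.

Unsatisfiable — no assignment works.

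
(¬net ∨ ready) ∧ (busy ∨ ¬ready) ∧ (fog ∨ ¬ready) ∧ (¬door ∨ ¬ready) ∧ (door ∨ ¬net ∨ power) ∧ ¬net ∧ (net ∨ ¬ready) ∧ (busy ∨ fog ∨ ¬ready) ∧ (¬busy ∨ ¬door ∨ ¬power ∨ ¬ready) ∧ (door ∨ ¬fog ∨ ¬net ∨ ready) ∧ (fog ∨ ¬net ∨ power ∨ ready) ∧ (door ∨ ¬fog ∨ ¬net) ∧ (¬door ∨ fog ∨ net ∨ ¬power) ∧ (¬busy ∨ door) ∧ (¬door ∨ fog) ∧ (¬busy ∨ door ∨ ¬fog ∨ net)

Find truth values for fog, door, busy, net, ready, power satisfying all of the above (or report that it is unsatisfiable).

fog: True, door: True, busy: True, net: False, ready: False, power: False

Unit clause (¬net) forces net = False.
In (net ∨ ¬ready) only ¬ready is left, so ready = False.
Set fog = True.
Set door = True.
Set busy = True.
Set power = False.
All clauses satisfied.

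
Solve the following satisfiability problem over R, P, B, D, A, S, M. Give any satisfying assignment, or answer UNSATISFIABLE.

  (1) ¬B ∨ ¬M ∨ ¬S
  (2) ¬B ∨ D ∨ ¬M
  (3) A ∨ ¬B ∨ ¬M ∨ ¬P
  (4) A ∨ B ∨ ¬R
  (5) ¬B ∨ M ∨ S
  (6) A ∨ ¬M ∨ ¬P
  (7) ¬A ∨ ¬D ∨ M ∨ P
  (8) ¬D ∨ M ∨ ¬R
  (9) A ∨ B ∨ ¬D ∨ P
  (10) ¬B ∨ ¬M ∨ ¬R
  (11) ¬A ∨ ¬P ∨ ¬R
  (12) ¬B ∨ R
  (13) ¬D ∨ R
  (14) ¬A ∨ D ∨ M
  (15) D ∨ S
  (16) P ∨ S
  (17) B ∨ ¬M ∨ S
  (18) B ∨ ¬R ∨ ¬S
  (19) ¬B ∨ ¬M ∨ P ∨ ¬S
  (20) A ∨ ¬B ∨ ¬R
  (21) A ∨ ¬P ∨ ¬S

R: False, P: False, B: False, D: False, A: False, S: True, M: True

Set R = False.
  then (¬B ∨ R) forces B = False.
  then (¬D ∨ R) forces D = False.
  then (D ∨ S) forces S = True.
Set P = False.
Set A = False.
Set M = True.
All clauses satisfied.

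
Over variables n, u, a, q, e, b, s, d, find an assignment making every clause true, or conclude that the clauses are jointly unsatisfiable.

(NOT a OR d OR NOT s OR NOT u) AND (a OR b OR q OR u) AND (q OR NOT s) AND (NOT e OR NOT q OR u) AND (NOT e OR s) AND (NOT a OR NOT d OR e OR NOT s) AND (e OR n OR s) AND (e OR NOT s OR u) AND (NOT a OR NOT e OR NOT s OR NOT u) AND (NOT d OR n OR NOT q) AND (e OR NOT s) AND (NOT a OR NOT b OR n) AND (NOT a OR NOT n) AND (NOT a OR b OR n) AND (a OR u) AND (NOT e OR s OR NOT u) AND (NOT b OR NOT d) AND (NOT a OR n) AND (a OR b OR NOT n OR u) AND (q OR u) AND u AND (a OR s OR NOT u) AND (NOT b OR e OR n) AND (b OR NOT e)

n = True; u = True; a = False; q = True; e = True; b = True; s = True; d = False

Unit clause (u) forces u = True.
Set n = True.
  then (NOT a OR NOT n) forces a = False.
  then (a OR s OR NOT u) forces s = True.
  then (q OR NOT s) forces q = True.
  then (e OR NOT s) forces e = True.
  then (b OR NOT e) forces b = True.
  then (NOT b OR NOT d) forces d = False.
All clauses satisfied.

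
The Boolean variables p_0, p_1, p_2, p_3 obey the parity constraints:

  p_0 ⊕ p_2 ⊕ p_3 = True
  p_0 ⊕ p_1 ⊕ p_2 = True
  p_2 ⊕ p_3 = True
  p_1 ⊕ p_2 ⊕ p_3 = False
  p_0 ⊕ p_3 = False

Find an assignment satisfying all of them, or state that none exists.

No satisfying assignment exists.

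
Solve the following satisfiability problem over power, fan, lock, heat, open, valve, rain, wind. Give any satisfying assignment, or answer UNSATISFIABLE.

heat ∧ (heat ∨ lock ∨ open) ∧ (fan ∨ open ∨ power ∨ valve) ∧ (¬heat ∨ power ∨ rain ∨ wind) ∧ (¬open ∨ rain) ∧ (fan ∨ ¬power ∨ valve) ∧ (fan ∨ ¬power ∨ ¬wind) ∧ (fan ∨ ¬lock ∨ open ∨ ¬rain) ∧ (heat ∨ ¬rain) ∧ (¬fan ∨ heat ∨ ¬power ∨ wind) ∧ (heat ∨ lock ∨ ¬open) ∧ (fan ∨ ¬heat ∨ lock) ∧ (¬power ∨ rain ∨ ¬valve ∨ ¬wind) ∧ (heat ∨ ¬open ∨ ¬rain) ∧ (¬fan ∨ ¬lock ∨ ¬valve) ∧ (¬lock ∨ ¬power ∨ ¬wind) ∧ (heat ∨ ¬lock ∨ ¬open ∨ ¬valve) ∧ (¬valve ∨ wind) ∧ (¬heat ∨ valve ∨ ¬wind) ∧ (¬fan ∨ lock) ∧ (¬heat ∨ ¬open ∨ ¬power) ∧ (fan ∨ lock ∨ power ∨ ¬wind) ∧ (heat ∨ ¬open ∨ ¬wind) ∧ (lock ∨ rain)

Unit clause (heat) forces heat = True.
Set power = True.
  then (¬heat ∨ ¬open ∨ ¬power) forces open = False.
Try fan = False:
  (fan ∨ ¬power ∨ valve) forces valve = True.
  (fan ∨ ¬power ∨ ¬wind) forces wind = False.
  clause (¬valve ∨ wind) is falsified — backtrack.
So fan = True.
  then (¬fan ∨ lock) forces lock = True.
  then (¬fan ∨ ¬lock ∨ ¬valve) forces valve = False.
  then (¬lock ∨ ¬power ∨ ¬wind) forces wind = False.
Set rain = True.
All clauses satisfied.

power: True; fan: True; lock: True; heat: True; open: False; valve: False; rain: True; wind: False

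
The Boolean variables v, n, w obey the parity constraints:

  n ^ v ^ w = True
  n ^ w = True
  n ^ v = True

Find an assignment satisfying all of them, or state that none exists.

v=F; n=T; w=F

n ^ v ^ w = T ^ F ^ F = True ✓
n ^ w = T ^ F = True ✓
n ^ v = T ^ F = True ✓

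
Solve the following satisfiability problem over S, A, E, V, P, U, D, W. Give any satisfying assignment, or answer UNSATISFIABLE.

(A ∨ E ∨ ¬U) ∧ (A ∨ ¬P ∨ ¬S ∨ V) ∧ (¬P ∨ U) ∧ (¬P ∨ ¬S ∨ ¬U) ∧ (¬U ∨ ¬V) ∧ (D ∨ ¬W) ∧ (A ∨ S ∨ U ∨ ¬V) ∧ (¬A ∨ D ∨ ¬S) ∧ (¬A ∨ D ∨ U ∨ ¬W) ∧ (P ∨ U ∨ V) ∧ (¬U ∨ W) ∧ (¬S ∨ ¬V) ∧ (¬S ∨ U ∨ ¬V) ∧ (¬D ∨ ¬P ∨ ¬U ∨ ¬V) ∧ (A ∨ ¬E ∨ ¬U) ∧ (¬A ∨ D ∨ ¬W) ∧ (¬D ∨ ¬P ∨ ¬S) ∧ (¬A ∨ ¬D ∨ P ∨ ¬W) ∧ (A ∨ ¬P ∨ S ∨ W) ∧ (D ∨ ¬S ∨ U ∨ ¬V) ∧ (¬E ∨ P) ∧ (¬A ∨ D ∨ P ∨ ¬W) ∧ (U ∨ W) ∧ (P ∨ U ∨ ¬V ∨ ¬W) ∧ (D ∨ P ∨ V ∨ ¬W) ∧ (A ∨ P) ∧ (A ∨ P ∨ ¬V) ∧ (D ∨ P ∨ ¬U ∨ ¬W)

Set S = False.
Try A = False:
  (A ∨ P) forces P = True.
  (¬P ∨ U) forces U = True.
  (A ∨ E ∨ ¬U) forces E = True.
  clause (A ∨ ¬E ∨ ¬U) is falsified — backtrack.
So A = True.
Set E = False.
Set V = False.
Set P = True.
  then (¬P ∨ U) forces U = True.
  then (¬U ∨ W) forces W = True.
  then (¬A ∨ D ∨ ¬W) forces D = True.
All clauses satisfied.

S = False, A = True, E = False, V = False, P = True, U = True, D = True, W = True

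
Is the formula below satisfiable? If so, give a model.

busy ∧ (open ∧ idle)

busy: True; open: True; idle: True

  open ∧ idle = True
Both conjuncts True, so the formula holds.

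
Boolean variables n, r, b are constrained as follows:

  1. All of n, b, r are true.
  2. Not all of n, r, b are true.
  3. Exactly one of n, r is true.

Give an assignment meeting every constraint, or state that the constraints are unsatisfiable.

The formula is unsatisfiable.

Case r = True:
  (1) forces n = True.
  Constraint (3) is violated (n=T, r=T) — contradiction.
Case r = False:
  Constraint (1) is violated (r=F) — contradiction.
Both cases fail — unsatisfiable.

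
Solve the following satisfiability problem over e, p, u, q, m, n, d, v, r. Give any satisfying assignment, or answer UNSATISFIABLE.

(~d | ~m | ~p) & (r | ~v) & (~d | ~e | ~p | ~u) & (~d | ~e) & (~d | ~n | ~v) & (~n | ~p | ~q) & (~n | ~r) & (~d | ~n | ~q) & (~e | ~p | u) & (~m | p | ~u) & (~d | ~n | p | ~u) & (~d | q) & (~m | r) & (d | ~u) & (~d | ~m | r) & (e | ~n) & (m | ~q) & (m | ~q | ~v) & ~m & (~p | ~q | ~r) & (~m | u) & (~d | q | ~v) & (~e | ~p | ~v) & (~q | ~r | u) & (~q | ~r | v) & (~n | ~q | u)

e: False; p: False; u: False; q: False; m: False; n: False; d: False; v: True; r: True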